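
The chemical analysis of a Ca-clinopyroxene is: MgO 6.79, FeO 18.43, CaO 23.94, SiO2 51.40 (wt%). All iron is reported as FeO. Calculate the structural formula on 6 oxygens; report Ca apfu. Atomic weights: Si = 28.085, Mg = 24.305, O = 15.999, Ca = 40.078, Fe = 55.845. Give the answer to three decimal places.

0.999 Ca apfu

MgO (M=40.304): mol = 0.16847; Mg = 0.16847, O = 0.16847.
FeO (M=71.844): mol = 0.25653; Fe = 0.25653, O = 0.25653.
CaO (M=56.077): mol = 0.42691; Ca = 0.42691, O = 0.42691.
SiO2 (M=60.083): mol = 0.85548; Si = 0.85548, O = 1.71096.
ΣO = 2.56287; factor = 6/ΣO = 2.34113.
Ca apfu = 0.42691 × 2.34113 = 0.999.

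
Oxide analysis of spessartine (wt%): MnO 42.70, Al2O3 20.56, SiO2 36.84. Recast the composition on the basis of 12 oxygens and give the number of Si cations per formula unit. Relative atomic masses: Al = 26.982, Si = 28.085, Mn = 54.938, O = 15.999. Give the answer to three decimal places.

3.024 Si apfu

MnO: 42.70/70.937 = 0.60194 mol → 0.60194 mol Mn, 0.60194 mol O.
Al2O3: 20.56/101.961 = 0.20165 mol → 0.40330 mol Al, 0.60495 mol O.
SiO2: 36.84/60.083 = 0.61315 mol → 0.61315 mol Si, 1.22630 mol O.
Total oxygen = 2.43319 mol. Normalization factor = 12/2.43319 = 4.93180.
Si per 12 O = 0.61315 × 4.93180 = 3.024.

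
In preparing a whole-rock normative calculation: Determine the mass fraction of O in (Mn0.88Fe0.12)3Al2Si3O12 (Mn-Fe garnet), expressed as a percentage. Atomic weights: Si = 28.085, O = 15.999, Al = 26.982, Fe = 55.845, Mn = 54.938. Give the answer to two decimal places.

38.76 wt%

M((Mn0.88Fe0.12)3Al2Si3O12) = 495.348 g/mol.
O contributes 12 × 15.999 = 191.988 g per mole.
191.988/495.348 = 0.3876 → 38.76%.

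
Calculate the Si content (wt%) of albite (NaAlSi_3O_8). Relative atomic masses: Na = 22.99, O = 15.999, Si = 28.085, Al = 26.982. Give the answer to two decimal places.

M(NaAlSi_3O_8) = 262.219 g/mol.
Si contributes 3 × 28.085 = 84.255 g per mole.
84.255/262.219 = 0.3213 → 32.13%.

32.13 wt%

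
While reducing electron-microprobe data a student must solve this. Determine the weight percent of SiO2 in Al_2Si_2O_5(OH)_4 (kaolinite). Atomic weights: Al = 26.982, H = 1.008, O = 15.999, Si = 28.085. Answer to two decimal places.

Molar mass of Al_2Si_2O_5(OH)_4 = 2·26.982 + 2·28.085 + 9·15.999 + 4·1.008 = 258.157 g/mol.
Each formula unit contains 2 Si, equivalent to 2/1 = 2.0000 mol SiO2.
M(SiO2) = 1×28.085 + 2×15.999 = 60.083 g/mol.
Mass of SiO2 per formula unit = 2.0000 × 60.083 = 120.166 g.
SiO2 wt% = 120.166 / 258.157 × 100 = 46.55%.

46.55 wt%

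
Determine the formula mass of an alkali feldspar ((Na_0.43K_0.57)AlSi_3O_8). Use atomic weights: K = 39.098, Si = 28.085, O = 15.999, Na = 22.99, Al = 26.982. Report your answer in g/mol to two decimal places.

M = 0.43×22.99 + 0.57×39.098 + 1×26.982 + 3×28.085 + 8×15.999

271.40 g/mol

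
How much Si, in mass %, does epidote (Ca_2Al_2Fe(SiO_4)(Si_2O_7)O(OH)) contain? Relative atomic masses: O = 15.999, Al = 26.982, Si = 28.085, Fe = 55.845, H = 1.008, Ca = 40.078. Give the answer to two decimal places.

17.44 mass %

Formula mass = 2*40.078 + 2*26.982 + 1*55.845 + 3*28.085 + 13*15.999 + 1*1.008 = 483.215 g/mol, of which 84.255 g is Si.
So Si makes up 84.255/483.215 = 0.1744 of the mass, i.e. 17.44%.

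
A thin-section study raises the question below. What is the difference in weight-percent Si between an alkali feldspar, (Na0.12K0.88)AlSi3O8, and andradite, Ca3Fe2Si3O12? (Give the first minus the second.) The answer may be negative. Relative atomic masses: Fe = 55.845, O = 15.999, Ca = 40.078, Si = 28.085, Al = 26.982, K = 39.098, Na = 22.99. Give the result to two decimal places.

Si in (Na0.12K0.88)AlSi3O8: molar mass 276.394 g/mol; 3×28.085 = 84.255 g → 30.48 wt%.
Si in Ca3Fe2Si3O12: molar mass 508.167 g/mol; 3×28.085 = 84.255 g → 16.58 wt%.
Difference = 30.48 − 16.58 = 13.90 percentage points.

13.90 percentage points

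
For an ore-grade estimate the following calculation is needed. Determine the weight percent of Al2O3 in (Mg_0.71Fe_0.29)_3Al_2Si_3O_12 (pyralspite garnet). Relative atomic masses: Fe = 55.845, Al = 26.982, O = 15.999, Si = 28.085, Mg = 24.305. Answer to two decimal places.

23.68 wt%

Formula mass = 430.562 g/mol.
2 Al → 1.0000 mol Al2O3 per formula unit; M(Al2O3) = 101.961, so Al2O3 mass = 101.961 g.
101.961/430.562 × 100 = 23.68 wt%.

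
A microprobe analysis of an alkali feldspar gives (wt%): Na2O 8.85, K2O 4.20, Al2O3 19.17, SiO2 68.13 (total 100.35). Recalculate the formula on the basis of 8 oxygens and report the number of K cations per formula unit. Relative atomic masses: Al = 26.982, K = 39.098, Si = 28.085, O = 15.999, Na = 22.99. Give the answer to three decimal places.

Na2O: 8.85/61.979 = 0.14279 mol → 0.28558 mol Na, 0.14279 mol O.
K2O: 4.20/94.195 = 0.04459 mol → 0.08918 mol K, 0.04459 mol O.
Al2O3: 19.17/101.961 = 0.18801 mol → 0.37602 mol Al, 0.56403 mol O.
SiO2: 68.13/60.083 = 1.13393 mol → 1.13393 mol Si, 2.26786 mol O.
Total oxygen = 3.01927 mol. Normalization factor = 8/3.01927 = 2.64965.
K per 8 O = 0.08918 × 2.64965 = 0.236.

0.236 K apfu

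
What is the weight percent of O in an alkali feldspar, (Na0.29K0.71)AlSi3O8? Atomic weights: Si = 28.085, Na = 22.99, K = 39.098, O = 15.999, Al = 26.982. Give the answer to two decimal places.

46.77 mass %

Molar mass of (Na0.29K0.71)AlSi3O8: 0.29*22.99 + 0.71*39.098 + 1*26.982 + 3*28.085 + 8*15.999 = 273.656 g/mol.
Mass of O per formula unit: 8 × 15.999 = 127.992 g.
Weight fraction O = 127.992 / 273.656 = 0.4677.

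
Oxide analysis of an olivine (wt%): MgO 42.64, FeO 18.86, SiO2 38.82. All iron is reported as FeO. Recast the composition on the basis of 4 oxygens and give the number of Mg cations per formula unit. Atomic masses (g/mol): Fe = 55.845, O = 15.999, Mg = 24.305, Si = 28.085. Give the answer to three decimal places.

42.64 wt% MgO ÷ 40.304 g/mol = 1.05796 mol, giving 1.05796 Mg and 1.05796 O.
18.86 wt% FeO ÷ 71.844 g/mol = 0.26251 mol, giving 0.26251 Fe and 0.26251 O.
38.82 wt% SiO2 ÷ 60.083 g/mol = 0.64611 mol, giving 0.64611 Si and 1.29222 O.
Oxygen sums to 2.61269; scaling by 4/2.61269 = 1.53099 puts the formula on 4 O.
Mg: 1.05796 × 1.53099 = 1.620 atoms per formula unit.

1.620 Mg apfu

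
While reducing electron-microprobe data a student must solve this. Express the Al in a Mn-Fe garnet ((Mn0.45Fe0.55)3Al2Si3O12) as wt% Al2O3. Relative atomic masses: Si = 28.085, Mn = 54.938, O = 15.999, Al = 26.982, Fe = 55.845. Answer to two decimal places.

20.54 wt%

Molar mass of (Mn0.45Fe0.55)3Al2Si3O12 = 1.35×54.938 + 1.65×55.845 + 2×26.982 + 3×28.085 + 12×15.999 = 496.518 g/mol.
Each formula unit contains 2 Al, equivalent to 2/2 = 1.0000 mol Al2O3.
M(Al2O3) = 2×26.982 + 3×15.999 = 101.961 g/mol.
Mass of Al2O3 per formula unit = 1.0000 × 101.961 = 101.961 g.
Al2O3 wt% = 101.961 / 496.518 × 100 = 20.54%.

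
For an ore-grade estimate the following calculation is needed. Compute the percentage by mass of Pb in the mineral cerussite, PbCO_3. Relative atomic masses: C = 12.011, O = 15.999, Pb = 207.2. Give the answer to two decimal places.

Molar mass of PbCO_3: 1×207.2 + 1×12.011 + 3×15.999 = 267.208 g/mol.
Mass of Pb per formula unit: 1 × 207.2 = 207.200 g.
Weight fraction Pb = 207.200 / 267.208 = 0.7754.

77.54 wt%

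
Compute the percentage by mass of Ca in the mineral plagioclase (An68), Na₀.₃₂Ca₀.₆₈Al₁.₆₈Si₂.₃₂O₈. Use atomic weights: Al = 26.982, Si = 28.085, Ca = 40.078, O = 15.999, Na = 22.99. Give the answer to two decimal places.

9.98 wt%

M(Na₀.₃₂Ca₀.₆₈Al₁.₆₈Si₂.₃₂O₈) = 273.089 g/mol.
Ca contributes 0.68 × 40.078 = 27.253 g per mole.
27.253/273.089 = 0.0998 → 9.98%.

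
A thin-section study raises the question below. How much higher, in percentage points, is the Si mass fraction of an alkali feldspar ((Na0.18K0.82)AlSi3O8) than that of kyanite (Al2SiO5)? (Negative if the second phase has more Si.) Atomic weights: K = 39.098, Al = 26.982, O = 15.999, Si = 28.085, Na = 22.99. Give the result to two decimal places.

First mineral: 84.255 g Si in 275.428 g formula = 30.59 wt% Si.
Second mineral: 28.085 g Si in 162.044 g formula = 17.33 wt% Si.
30.59% − 17.33% gives a difference of 13.26 percentage points.

13.26 percentage points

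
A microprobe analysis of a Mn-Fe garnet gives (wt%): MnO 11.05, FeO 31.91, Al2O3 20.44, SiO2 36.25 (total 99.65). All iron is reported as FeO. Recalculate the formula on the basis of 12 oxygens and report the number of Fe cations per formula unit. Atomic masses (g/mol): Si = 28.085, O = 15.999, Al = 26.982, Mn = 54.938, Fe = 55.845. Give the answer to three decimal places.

MnO: 11.05/70.937 = 0.15577 mol → 0.15577 mol Mn, 0.15577 mol O.
FeO: 31.91/71.844 = 0.44416 mol → 0.44416 mol Fe, 0.44416 mol O.
Al2O3: 20.44/101.961 = 0.20047 mol → 0.40094 mol Al, 0.60141 mol O.
SiO2: 36.25/60.083 = 0.60333 mol → 0.60333 mol Si, 1.20666 mol O.
Total oxygen = 2.40800 mol. Normalization factor = 12/2.40800 = 4.98339.
Fe per 12 O = 0.44416 × 4.98339 = 2.213.

2.213 Fe apfu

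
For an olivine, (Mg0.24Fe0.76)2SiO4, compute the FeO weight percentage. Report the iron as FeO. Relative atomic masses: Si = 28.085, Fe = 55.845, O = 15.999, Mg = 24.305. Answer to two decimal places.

M((Mg0.24Fe0.76)2SiO4) = 188.632 g/mol; M(FeO) = 71.844 g/mol.
Moles FeO per formula unit = 1.52 Fe ÷ 1 = 1.5200.
FeO fraction = (1.5200 × 71.844) / 188.632 = 109.203/188.632 = 0.5789.

57.89 wt%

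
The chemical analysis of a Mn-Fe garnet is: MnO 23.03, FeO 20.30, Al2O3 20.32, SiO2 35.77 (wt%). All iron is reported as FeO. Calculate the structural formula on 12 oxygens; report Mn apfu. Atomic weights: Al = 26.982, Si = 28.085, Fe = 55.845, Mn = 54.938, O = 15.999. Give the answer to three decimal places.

1.626 Mn apfu

MnO (M=70.937): mol = 0.32465; Mn = 0.32465, O = 0.32465.
FeO (M=71.844): mol = 0.28256; Fe = 0.28256, O = 0.28256.
Al2O3 (M=101.961): mol = 0.19929; Al = 0.39858, O = 0.59787.
SiO2 (M=60.083): mol = 0.59534; Si = 0.59534, O = 1.19068.
ΣO = 2.39576; factor = 12/ΣO = 5.00885.
Mn apfu = 0.32465 × 5.00885 = 1.626.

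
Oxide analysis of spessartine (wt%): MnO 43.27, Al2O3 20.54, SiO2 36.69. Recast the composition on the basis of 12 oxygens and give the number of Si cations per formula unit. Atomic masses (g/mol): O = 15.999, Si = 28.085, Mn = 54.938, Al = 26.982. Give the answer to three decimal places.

3.009 Si apfu

MnO (M=70.937): mol = 0.60998; Mn = 0.60998, O = 0.60998.
Al2O3 (M=101.961): mol = 0.20145; Al = 0.40290, O = 0.60435.
SiO2 (M=60.083): mol = 0.61066; Si = 0.61066, O = 1.22132.
ΣO = 2.43565; factor = 12/ΣO = 4.92682.
Si apfu = 0.61066 × 4.92682 = 3.009.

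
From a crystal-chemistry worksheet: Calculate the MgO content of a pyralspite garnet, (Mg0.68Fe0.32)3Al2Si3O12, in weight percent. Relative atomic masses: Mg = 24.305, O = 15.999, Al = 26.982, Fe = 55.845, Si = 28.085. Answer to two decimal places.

18.97 wt%

M((Mg0.68Fe0.32)3Al2Si3O12) = 433.400 g/mol; M(MgO) = 40.304 g/mol.
Moles MgO per formula unit = 2.04 Mg ÷ 1 = 2.0400.
MgO fraction = (2.0400 × 40.304) / 433.400 = 82.220/433.400 = 0.1897.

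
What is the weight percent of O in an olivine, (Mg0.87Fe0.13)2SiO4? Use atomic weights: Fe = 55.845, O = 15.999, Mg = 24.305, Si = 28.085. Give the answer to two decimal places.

M((Mg0.87Fe0.13)2SiO4) = 148.891 g/mol.
O contributes 4 × 15.999 = 63.996 g per mole.
63.996/148.891 = 0.4298 → 42.98%.

42.98 weight percent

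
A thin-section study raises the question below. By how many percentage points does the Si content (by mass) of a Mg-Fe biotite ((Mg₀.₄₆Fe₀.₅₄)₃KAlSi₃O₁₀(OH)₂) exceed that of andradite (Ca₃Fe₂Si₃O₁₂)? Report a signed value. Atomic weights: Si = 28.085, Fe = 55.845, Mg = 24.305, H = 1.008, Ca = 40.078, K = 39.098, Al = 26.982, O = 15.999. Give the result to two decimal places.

1.41 percentage points

Si in (Mg₀.₄₆Fe₀.₅₄)₃KAlSi₃O₁₀(OH)₂: molar mass 468.349 g/mol; 3×28.085 = 84.255 g → 17.99 wt%.
Si in Ca₃Fe₂Si₃O₁₂: molar mass 508.167 g/mol; 3×28.085 = 84.255 g → 16.58 wt%.
Difference = 17.99 − 16.58 = 1.41 percentage points.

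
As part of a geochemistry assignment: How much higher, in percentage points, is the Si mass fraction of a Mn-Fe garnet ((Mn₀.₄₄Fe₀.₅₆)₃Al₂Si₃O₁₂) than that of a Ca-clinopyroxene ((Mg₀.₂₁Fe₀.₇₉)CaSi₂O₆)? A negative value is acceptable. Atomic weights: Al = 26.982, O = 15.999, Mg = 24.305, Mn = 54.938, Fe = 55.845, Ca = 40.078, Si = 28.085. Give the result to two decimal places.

-6.29 percentage points

Si in (Mn₀.₄₄Fe₀.₅₆)₃Al₂Si₃O₁₂: molar mass 496.545 g/mol; 3×28.085 = 84.255 g → 16.97 wt%.
Si in (Mg₀.₂₁Fe₀.₇₉)CaSi₂O₆: molar mass 241.464 g/mol; 2×28.085 = 56.170 g → 23.26 wt%.
Difference = 16.97 − 23.26 = -6.29 percentage points.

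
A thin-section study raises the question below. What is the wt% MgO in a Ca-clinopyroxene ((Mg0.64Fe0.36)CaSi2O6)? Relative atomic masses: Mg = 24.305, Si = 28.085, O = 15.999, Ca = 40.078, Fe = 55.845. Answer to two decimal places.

11.32 wt%

Formula mass = 227.901 g/mol.
0.64 Mg → 0.6400 mol MgO per formula unit; M(MgO) = 40.304, so MgO mass = 25.795 g.
25.795/227.901 × 100 = 11.32 wt%.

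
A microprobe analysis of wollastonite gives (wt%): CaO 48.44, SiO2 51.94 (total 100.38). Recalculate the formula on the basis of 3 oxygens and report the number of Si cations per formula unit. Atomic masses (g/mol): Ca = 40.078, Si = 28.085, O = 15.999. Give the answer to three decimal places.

1.000 Si apfu

CaO (M=56.077): mol = 0.86381; Ca = 0.86381, O = 0.86381.
SiO2 (M=60.083): mol = 0.86447; Si = 0.86447, O = 1.72894.
ΣO = 2.59275; factor = 3/ΣO = 1.15707.
Si apfu = 0.86447 × 1.15707 = 1.000.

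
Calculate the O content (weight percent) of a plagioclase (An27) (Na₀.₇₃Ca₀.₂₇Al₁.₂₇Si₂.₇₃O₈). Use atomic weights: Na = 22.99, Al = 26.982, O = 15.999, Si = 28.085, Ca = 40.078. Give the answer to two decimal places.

Molar mass of Na₀.₇₃Ca₀.₂₇Al₁.₂₇Si₂.₇₃O₈: 0.73×22.99 + 0.27×40.078 + 1.27×26.982 + 2.73×28.085 + 8×15.999 = 266.535 g/mol.
Mass of O per formula unit: 8 × 15.999 = 127.992 g.
Weight fraction O = 127.992 / 266.535 = 0.4802.

48.02 weight percent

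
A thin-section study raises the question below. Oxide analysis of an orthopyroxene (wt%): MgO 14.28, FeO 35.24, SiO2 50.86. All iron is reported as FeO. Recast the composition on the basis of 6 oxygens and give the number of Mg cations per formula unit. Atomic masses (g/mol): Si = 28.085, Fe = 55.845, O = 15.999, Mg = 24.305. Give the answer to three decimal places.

MgO: 14.28/40.304 = 0.35431 mol → 0.35431 mol Mg, 0.35431 mol O.
FeO: 35.24/71.844 = 0.49051 mol → 0.49051 mol Fe, 0.49051 mol O.
SiO2: 50.86/60.083 = 0.84650 mol → 0.84650 mol Si, 1.69300 mol O.
Total oxygen = 2.53782 mol. Normalization factor = 6/2.53782 = 2.36423.
Mg per 6 O = 0.35431 × 2.36423 = 0.838.

0.838 Mg apfu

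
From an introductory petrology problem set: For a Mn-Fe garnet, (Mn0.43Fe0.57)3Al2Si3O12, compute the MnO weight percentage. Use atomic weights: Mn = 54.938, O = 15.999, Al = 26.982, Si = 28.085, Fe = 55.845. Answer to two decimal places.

Molar mass of (Mn0.43Fe0.57)3Al2Si3O12 = 1.29·54.938 + 1.71·55.845 + 2·26.982 + 3·28.085 + 12·15.999 = 496.572 g/mol.
Each formula unit contains 1.29 Mn, equivalent to 1.29/1 = 1.2900 mol MnO.
M(MnO) = 1×54.938 + 1×15.999 = 70.937 g/mol.
Mass of MnO per formula unit = 1.2900 × 70.937 = 91.509 g.
MnO wt% = 91.509 / 496.572 × 100 = 18.43%.

18.43 wt%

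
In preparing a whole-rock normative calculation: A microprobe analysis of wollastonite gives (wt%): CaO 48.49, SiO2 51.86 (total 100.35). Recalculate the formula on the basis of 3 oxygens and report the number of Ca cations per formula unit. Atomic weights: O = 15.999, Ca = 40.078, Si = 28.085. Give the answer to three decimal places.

CaO: 48.49/56.077 = 0.86470 mol → 0.86470 mol Ca, 0.86470 mol O.
SiO2: 51.86/60.083 = 0.86314 mol → 0.86314 mol Si, 1.72628 mol O.
Total oxygen = 2.59098 mol. Normalization factor = 3/2.59098 = 1.15786.
Ca per 3 O = 0.86470 × 1.15786 = 1.001.

1.001 Ca apfu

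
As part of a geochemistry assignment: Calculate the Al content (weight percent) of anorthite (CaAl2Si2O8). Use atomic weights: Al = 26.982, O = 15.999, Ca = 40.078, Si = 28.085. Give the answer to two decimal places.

19.40 weight percent

M(CaAl2Si2O8) = 278.204 g/mol.
Al contributes 2 × 26.982 = 53.964 g per mole.
53.964/278.204 = 0.1940 → 19.40%.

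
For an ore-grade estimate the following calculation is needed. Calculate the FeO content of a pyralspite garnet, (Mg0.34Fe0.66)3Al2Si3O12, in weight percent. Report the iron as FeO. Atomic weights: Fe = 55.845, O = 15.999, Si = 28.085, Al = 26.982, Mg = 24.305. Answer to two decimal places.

30.55 wt%

Molar mass of (Mg0.34Fe0.66)3Al2Si3O12 = 1.02×24.305 + 1.98×55.845 + 2×26.982 + 3×28.085 + 12×15.999 = 465.571 g/mol.
Each formula unit contains 1.98 Fe, equivalent to 1.98/1 = 1.9800 mol FeO.
M(FeO) = 1×55.845 + 1×15.999 = 71.844 g/mol.
Mass of FeO per formula unit = 1.9800 × 71.844 = 142.251 g.
FeO wt% = 142.251 / 465.571 × 100 = 30.55%.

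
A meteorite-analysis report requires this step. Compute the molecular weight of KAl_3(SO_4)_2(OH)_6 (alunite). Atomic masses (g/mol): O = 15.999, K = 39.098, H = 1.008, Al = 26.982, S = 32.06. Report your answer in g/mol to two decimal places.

414.20 g/mol

The formula mass is the sum 1×39.098 + 3×26.982 + 2×32.06 + 14×15.999 + 6×1.008.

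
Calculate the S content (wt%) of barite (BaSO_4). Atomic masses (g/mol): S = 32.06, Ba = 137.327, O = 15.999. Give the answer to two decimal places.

M(BaSO_4) = 233.383 g/mol.
S contributes 1 × 32.06 = 32.060 g per mole.
32.060/233.383 = 0.1374 → 13.74%.

13.74 wt%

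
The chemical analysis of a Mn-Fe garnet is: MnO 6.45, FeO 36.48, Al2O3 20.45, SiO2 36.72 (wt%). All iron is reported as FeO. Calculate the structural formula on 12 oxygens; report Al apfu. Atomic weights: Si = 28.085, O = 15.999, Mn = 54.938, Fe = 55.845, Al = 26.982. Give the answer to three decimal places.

1.987 Al apfu

MnO: 6.45/70.937 = 0.09093 mol → 0.09093 mol Mn, 0.09093 mol O.
FeO: 36.48/71.844 = 0.50777 mol → 0.50777 mol Fe, 0.50777 mol O.
Al2O3: 20.45/101.961 = 0.20057 mol → 0.40114 mol Al, 0.60171 mol O.
SiO2: 36.72/60.083 = 0.61115 mol → 0.61115 mol Si, 1.22230 mol O.
Total oxygen = 2.42271 mol. Normalization factor = 12/2.42271 = 4.95313.
Al per 12 O = 0.40114 × 4.95313 = 1.987.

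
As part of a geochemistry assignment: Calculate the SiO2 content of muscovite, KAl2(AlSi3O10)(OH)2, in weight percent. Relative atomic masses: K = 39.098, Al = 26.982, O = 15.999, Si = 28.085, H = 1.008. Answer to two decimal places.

M(KAl2(AlSi3O10)(OH)2) = 398.303 g/mol; M(SiO2) = 60.083 g/mol.
Moles SiO2 per formula unit = 3 Si ÷ 1 = 3.0000.
SiO2 fraction = (3.0000 × 60.083) / 398.303 = 180.249/398.303 = 0.4525.

45.25 wt%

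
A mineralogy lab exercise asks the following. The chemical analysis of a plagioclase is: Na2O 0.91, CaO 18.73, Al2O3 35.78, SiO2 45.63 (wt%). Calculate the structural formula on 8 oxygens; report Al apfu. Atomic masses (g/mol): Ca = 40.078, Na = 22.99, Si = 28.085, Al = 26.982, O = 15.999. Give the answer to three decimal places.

1.923 Al apfu

Na2O (M=61.979): mol = 0.01468; Na = 0.02936, O = 0.01468.
CaO (M=56.077): mol = 0.33401; Ca = 0.33401, O = 0.33401.
Al2O3 (M=101.961): mol = 0.35092; Al = 0.70184, O = 1.05276.
SiO2 (M=60.083): mol = 0.75945; Si = 0.75945, O = 1.51890.
ΣO = 2.92035; factor = 8/ΣO = 2.73940.
Al apfu = 0.70184 × 2.73940 = 1.923.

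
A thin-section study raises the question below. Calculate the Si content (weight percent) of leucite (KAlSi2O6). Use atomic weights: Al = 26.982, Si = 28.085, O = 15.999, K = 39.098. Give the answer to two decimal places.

M(KAlSi2O6) = 218.244 g/mol.
Si contributes 2 × 28.085 = 56.170 g per mole.
56.170/218.244 = 0.2574 → 25.74%.

25.74 weight percent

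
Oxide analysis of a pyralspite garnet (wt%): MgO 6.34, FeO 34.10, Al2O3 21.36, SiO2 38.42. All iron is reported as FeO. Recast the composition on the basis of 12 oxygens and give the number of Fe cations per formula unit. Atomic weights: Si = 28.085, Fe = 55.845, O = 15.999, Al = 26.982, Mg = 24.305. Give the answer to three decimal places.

2.243 Fe apfu

6.34 wt% MgO ÷ 40.304 g/mol = 0.15730 mol, giving 0.15730 Mg and 0.15730 O.
34.10 wt% FeO ÷ 71.844 g/mol = 0.47464 mol, giving 0.47464 Fe and 0.47464 O.
21.36 wt% Al2O3 ÷ 101.961 g/mol = 0.20949 mol, giving 0.41898 Al and 0.62847 O.
38.42 wt% SiO2 ÷ 60.083 g/mol = 0.63945 mol, giving 0.63945 Si and 1.27890 O.
Oxygen sums to 2.53931; scaling by 12/2.53931 = 4.72569 puts the formula on 12 O.
Fe: 0.47464 × 4.72569 = 2.243 atoms per formula unit.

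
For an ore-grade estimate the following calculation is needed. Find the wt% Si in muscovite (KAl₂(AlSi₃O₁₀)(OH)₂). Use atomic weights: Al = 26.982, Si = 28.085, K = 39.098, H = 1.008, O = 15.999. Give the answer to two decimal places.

21.15 wt%

M(KAl₂(AlSi₃O₁₀)(OH)₂) = 398.303 g/mol.
Si contributes 3 × 28.085 = 84.255 g per mole.
84.255/398.303 = 0.2115 → 21.15%.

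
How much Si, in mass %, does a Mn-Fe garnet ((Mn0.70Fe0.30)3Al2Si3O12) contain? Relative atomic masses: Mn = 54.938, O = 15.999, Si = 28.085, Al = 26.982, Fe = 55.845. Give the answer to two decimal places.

Formula mass = 2.10·54.938 + 0.90·55.845 + 2·26.982 + 3·28.085 + 12·15.999 = 495.837 g/mol, of which 84.255 g is Si.
So Si makes up 84.255/495.837 = 0.1699 of the mass, i.e. 16.99%.

16.99 mass %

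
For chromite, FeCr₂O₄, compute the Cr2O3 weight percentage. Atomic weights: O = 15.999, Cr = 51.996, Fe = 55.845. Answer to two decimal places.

Molar mass of FeCr₂O₄ = 1×55.845 + 2×51.996 + 4×15.999 = 223.833 g/mol.
Each formula unit contains 2 Cr, equivalent to 2/2 = 1.0000 mol Cr2O3.
M(Cr2O3) = 2×51.996 + 3×15.999 = 151.989 g/mol.
Mass of Cr2O3 per formula unit = 1.0000 × 151.989 = 151.989 g.
Cr2O3 wt% = 151.989 / 223.833 × 100 = 67.90%.

67.90 wt%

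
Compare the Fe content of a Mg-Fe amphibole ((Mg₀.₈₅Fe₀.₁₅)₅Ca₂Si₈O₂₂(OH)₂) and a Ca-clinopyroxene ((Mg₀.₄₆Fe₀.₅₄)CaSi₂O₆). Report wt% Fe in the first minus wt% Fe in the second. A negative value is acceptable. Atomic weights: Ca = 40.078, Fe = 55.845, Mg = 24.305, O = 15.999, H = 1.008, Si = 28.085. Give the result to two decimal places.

M((Mg₀.₈₅Fe₀.₁₅)₅Ca₂Si₈O₂₂(OH)₂) = 836.008 g/mol, so wt% Fe = 41.884/836.008 × 100 = 5.01%.
M((Mg₀.₄₆Fe₀.₅₄)CaSi₂O₆) = 233.579 g/mol, so wt% Fe = 30.156/233.579 × 100 = 12.91%.
5.01 − 12.91 = -7.90 pp.

-7.90 percentage points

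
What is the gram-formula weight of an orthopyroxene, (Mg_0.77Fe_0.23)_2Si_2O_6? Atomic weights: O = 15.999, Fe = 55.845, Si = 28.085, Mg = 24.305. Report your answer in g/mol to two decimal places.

M = 1.54×24.305 + 0.46×55.845 + 2×28.085 + 6×15.999

215.28 g/mol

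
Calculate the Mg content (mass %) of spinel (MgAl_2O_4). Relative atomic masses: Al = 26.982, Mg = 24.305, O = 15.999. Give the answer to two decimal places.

17.08 mass %

Molar mass of MgAl_2O_4: 1*24.305 + 2*26.982 + 4*15.999 = 142.265 g/mol.
Mass of Mg per formula unit: 1 × 24.305 = 24.305 g.
Weight fraction Mg = 24.305 / 142.265 = 0.1708.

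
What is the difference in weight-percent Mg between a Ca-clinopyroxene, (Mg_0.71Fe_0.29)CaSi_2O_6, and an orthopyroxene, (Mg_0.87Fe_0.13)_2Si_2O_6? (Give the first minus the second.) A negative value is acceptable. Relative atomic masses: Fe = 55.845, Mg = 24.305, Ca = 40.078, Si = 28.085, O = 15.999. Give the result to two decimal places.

-12.59 percentage points

M((Mg_0.71Fe_0.29)CaSi_2O_6) = 225.694 g/mol, so wt% Mg = 17.257/225.694 × 100 = 7.65%.
M((Mg_0.87Fe_0.13)_2Si_2O_6) = 208.974 g/mol, so wt% Mg = 42.291/208.974 × 100 = 20.24%.
7.65 − 20.24 = -12.59 pp.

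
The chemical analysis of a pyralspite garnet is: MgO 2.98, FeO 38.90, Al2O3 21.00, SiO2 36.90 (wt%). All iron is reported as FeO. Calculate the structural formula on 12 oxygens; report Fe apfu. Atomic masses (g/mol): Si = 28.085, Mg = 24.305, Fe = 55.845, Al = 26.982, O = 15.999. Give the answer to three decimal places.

2.640 Fe apfu

MgO: 2.98/40.304 = 0.07394 mol → 0.07394 mol Mg, 0.07394 mol O.
FeO: 38.90/71.844 = 0.54145 mol → 0.54145 mol Fe, 0.54145 mol O.
Al2O3: 21.00/101.961 = 0.20596 mol → 0.41192 mol Al, 0.61788 mol O.
SiO2: 36.90/60.083 = 0.61415 mol → 0.61415 mol Si, 1.22830 mol O.
Total oxygen = 2.46157 mol. Normalization factor = 12/2.46157 = 4.87494.
Fe per 12 O = 0.54145 × 4.87494 = 2.640.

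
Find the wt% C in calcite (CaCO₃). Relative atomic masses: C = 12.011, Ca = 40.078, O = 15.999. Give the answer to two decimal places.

12.00 mass %

M(CaCO₃) = 100.086 g/mol.
C contributes 1 × 12.011 = 12.011 g per mole.
12.011/100.086 = 0.1200 → 12.00%.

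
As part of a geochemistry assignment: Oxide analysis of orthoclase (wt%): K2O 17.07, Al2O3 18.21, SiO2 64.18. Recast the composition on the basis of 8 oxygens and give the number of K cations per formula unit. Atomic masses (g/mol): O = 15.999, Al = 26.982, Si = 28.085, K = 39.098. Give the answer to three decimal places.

K2O (M=94.195): mol = 0.18122; K = 0.36244, O = 0.18122.
Al2O3 (M=101.961): mol = 0.17860; Al = 0.35720, O = 0.53580.
SiO2 (M=60.083): mol = 1.06819; Si = 1.06819, O = 2.13638.
ΣO = 2.85340; factor = 8/ΣO = 2.80367.
K apfu = 0.36244 × 2.80367 = 1.016.

1.016 K apfu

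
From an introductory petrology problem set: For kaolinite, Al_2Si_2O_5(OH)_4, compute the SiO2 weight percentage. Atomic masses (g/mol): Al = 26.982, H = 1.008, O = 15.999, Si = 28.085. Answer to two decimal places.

M(Al_2Si_2O_5(OH)_4) = 258.157 g/mol; M(SiO2) = 60.083 g/mol.
Moles SiO2 per formula unit = 2 Si ÷ 1 = 2.0000.
SiO2 fraction = (2.0000 × 60.083) / 258.157 = 120.166/258.157 = 0.4655.

46.55 wt%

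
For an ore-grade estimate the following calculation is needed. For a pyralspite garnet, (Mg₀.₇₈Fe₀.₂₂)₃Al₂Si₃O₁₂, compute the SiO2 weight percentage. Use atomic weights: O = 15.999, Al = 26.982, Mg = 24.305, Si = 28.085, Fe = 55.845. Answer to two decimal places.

Formula mass = 423.938 g/mol.
3 Si → 3.0000 mol SiO2 per formula unit; M(SiO2) = 60.083, so SiO2 mass = 180.249 g.
180.249/423.938 × 100 = 42.52 wt%.

42.52 wt%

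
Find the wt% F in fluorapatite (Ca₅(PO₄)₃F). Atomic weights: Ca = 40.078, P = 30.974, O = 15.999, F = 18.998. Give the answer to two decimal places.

3.77 weight percent

M(Ca₅(PO₄)₃F) = 504.298 g/mol.
F contributes 1 × 18.998 = 18.998 g per mole.
18.998/504.298 = 0.0377 → 3.77%.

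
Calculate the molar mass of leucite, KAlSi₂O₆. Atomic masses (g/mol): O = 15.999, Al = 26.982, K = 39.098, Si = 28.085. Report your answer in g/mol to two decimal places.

218.24 g/mol

The formula mass is the sum 1×39.098 + 1×26.982 + 2×28.085 + 6×15.999.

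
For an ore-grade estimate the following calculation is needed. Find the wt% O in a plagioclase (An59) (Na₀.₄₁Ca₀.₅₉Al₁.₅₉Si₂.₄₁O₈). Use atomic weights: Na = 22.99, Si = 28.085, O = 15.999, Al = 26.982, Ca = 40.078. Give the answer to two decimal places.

47.12 wt%

Molar mass of Na₀.₄₁Ca₀.₅₉Al₁.₅₉Si₂.₄₁O₈: 0.41*22.99 + 0.59*40.078 + 1.59*26.982 + 2.41*28.085 + 8*15.999 = 271.650 g/mol.
Mass of O per formula unit: 8 × 15.999 = 127.992 g.
Weight fraction O = 127.992 / 271.650 = 0.4712.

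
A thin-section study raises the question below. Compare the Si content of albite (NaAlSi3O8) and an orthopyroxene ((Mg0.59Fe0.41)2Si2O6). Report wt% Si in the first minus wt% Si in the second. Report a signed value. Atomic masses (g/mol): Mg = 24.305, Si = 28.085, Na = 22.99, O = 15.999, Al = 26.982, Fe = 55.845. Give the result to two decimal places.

7.35 percentage points

Si in NaAlSi3O8: molar mass 262.219 g/mol; 3×28.085 = 84.255 g → 32.13 wt%.
Si in (Mg0.59Fe0.41)2Si2O6: molar mass 226.637 g/mol; 2×28.085 = 56.170 g → 24.78 wt%.
Difference = 32.13 − 24.78 = 7.35 percentage points.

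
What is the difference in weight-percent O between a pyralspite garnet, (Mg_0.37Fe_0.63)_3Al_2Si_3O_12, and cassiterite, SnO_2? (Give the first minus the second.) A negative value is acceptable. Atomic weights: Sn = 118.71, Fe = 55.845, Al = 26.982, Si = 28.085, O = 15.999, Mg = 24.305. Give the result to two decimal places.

First mineral: 191.988 g O in 462.733 g formula = 41.49 wt% O.
Second mineral: 31.998 g O in 150.708 g formula = 21.23 wt% O.
41.49% − 21.23% gives a difference of 20.26 percentage points.

20.26 percentage points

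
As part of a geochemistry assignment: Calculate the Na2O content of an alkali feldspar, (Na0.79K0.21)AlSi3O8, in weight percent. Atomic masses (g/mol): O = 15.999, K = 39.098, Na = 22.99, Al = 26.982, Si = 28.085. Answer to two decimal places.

M((Na0.79K0.21)AlSi3O8) = 265.602 g/mol; M(Na2O) = 61.979 g/mol.
Moles Na2O per formula unit = 0.79 Na ÷ 2 = 0.3950.
Na2O fraction = (0.3950 × 61.979) / 265.602 = 24.482/265.602 = 0.0922.

9.22 wt%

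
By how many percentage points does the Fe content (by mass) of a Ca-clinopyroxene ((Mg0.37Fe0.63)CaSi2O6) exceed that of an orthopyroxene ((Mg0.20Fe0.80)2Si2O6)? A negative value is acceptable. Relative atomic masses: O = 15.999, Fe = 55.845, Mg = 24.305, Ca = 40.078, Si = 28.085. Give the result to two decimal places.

-20.68 percentage points

M((Mg0.37Fe0.63)CaSi2O6) = 236.417 g/mol, so wt% Fe = 35.182/236.417 × 100 = 14.88%.
M((Mg0.20Fe0.80)2Si2O6) = 251.238 g/mol, so wt% Fe = 89.352/251.238 × 100 = 35.56%.
14.88 − 35.56 = -20.68 pp.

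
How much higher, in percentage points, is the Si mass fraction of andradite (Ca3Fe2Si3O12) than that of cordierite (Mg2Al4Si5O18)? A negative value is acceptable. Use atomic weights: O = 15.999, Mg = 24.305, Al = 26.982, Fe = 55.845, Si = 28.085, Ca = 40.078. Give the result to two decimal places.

-7.43 percentage points

M(Ca3Fe2Si3O12) = 508.167 g/mol, so wt% Si = 84.255/508.167 × 100 = 16.58%.
M(Mg2Al4Si5O18) = 584.945 g/mol, so wt% Si = 140.425/584.945 × 100 = 24.01%.
16.58 − 24.01 = -7.43 pp.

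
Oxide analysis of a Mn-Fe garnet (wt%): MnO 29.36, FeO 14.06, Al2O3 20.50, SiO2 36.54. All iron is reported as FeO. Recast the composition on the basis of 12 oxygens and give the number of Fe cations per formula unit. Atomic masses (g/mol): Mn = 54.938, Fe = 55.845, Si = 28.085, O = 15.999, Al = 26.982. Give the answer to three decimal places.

29.36 wt% MnO ÷ 70.937 g/mol = 0.41389 mol, giving 0.41389 Mn and 0.41389 O.
14.06 wt% FeO ÷ 71.844 g/mol = 0.19570 mol, giving 0.19570 Fe and 0.19570 O.
20.50 wt% Al2O3 ÷ 101.961 g/mol = 0.20106 mol, giving 0.40212 Al and 0.60318 O.
36.54 wt% SiO2 ÷ 60.083 g/mol = 0.60816 mol, giving 0.60816 Si and 1.21632 O.
Oxygen sums to 2.42909; scaling by 12/2.42909 = 4.94012 puts the formula on 12 O.
Fe: 0.19570 × 4.94012 = 0.967 atoms per formula unit.

0.967 Fe apfu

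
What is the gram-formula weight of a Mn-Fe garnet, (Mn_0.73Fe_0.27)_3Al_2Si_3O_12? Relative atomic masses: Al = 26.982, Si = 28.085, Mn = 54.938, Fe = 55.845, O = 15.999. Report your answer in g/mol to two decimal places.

M = 2.19*54.938 + 0.81*55.845 + 2*26.982 + 3*28.085 + 12*15.999

495.76 g/mol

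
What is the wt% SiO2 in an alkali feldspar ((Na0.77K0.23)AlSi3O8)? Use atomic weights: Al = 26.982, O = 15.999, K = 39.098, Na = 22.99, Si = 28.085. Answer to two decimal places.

Molar mass of (Na0.77K0.23)AlSi3O8 = 0.77×22.99 + 0.23×39.098 + 1×26.982 + 3×28.085 + 8×15.999 = 265.924 g/mol.
Each formula unit contains 3 Si, equivalent to 3/1 = 3.0000 mol SiO2.
M(SiO2) = 1×28.085 + 2×15.999 = 60.083 g/mol.
Mass of SiO2 per formula unit = 3.0000 × 60.083 = 180.249 g.
SiO2 wt% = 180.249 / 265.924 × 100 = 67.78%.

67.78 wt%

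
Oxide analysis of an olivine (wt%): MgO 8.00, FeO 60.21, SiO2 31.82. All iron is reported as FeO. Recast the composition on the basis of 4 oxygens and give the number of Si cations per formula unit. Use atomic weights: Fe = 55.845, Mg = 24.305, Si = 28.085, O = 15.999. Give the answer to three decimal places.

1.011 Si apfu

8.00 wt% MgO ÷ 40.304 g/mol = 0.19849 mol, giving 0.19849 Mg and 0.19849 O.
60.21 wt% FeO ÷ 71.844 g/mol = 0.83807 mol, giving 0.83807 Fe and 0.83807 O.
31.82 wt% SiO2 ÷ 60.083 g/mol = 0.52960 mol, giving 0.52960 Si and 1.05920 O.
Oxygen sums to 2.09576; scaling by 4/2.09576 = 1.90862 puts the formula on 4 O.
Si: 0.52960 × 1.90862 = 1.011 atoms per formula unit.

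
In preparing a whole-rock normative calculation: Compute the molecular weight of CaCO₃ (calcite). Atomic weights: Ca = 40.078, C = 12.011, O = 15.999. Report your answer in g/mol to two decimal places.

M = 1*40.078 + 1*12.011 + 3*15.999

100.09 g/mol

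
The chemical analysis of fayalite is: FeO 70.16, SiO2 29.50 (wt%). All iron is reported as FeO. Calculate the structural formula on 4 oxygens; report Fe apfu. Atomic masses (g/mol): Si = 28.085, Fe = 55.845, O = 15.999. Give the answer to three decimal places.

FeO: 70.16/71.844 = 0.97656 mol → 0.97656 mol Fe, 0.97656 mol O.
SiO2: 29.50/60.083 = 0.49099 mol → 0.49099 mol Si, 0.98198 mol O.
Total oxygen = 1.95854 mol. Normalization factor = 4/1.95854 = 2.04234.
Fe per 4 O = 0.97656 × 2.04234 = 1.994.

1.994 Fe apfu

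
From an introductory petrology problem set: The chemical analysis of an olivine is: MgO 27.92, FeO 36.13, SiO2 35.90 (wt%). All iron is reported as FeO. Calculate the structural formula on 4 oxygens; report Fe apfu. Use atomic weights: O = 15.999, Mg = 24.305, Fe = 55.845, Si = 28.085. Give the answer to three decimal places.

MgO: 27.92/40.304 = 0.69274 mol → 0.69274 mol Mg, 0.69274 mol O.
FeO: 36.13/71.844 = 0.50290 mol → 0.50290 mol Fe, 0.50290 mol O.
SiO2: 35.90/60.083 = 0.59751 mol → 0.59751 mol Si, 1.19502 mol O.
Total oxygen = 2.39066 mol. Normalization factor = 4/2.39066 = 1.67318.
Fe per 4 O = 0.50290 × 1.67318 = 0.841.

0.841 Fe apfu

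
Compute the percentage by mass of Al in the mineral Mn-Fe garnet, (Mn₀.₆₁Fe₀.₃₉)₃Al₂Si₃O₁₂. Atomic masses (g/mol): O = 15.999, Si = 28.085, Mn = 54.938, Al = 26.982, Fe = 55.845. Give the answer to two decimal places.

Formula mass = 1.83*54.938 + 1.17*55.845 + 2*26.982 + 3*28.085 + 12*15.999 = 496.082 g/mol, of which 53.964 g is Al.
So Al makes up 53.964/496.082 = 0.1088 of the mass, i.e. 10.88%.

10.88 mass %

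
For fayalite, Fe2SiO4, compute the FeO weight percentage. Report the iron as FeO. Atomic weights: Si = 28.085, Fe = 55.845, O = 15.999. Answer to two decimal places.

70.51 wt%

M(Fe2SiO4) = 203.771 g/mol; M(FeO) = 71.844 g/mol.
Moles FeO per formula unit = 2 Fe ÷ 1 = 2.0000.
FeO fraction = (2.0000 × 71.844) / 203.771 = 143.688/203.771 = 0.7051.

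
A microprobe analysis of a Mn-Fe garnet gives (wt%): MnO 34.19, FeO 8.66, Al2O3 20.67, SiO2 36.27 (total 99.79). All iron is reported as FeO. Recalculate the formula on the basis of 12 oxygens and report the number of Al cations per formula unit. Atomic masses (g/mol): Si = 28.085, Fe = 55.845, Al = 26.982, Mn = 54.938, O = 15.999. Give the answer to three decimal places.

34.19 wt% MnO ÷ 70.937 g/mol = 0.48198 mol, giving 0.48198 Mn and 0.48198 O.
8.66 wt% FeO ÷ 71.844 g/mol = 0.12054 mol, giving 0.12054 Fe and 0.12054 O.
20.67 wt% Al2O3 ÷ 101.961 g/mol = 0.20272 mol, giving 0.40544 Al and 0.60816 O.
36.27 wt% SiO2 ÷ 60.083 g/mol = 0.60366 mol, giving 0.60366 Si and 1.20732 O.
Oxygen sums to 2.41800; scaling by 12/2.41800 = 4.96278 puts the formula on 12 O.
Al: 0.40544 × 4.96278 = 2.012 atoms per formula unit.

2.012 Al apfu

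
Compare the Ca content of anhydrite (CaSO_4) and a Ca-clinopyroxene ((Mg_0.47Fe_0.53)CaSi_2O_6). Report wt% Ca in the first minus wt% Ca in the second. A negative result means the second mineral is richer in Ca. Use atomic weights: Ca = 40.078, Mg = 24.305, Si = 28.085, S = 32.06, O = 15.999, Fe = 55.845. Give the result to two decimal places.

12.26 percentage points

First mineral: 40.078 g Ca in 136.134 g formula = 29.44 wt% Ca.
Second mineral: 40.078 g Ca in 233.263 g formula = 17.18 wt% Ca.
29.44% − 17.18% gives a difference of 12.26 percentage points.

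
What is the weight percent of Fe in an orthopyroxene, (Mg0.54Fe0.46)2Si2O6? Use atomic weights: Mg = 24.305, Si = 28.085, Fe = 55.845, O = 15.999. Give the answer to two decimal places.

22.36 weight percent

Formula mass = 1.08*24.305 + 0.92*55.845 + 2*28.085 + 6*15.999 = 229.791 g/mol, of which 51.377 g is Fe.
So Fe makes up 51.377/229.791 = 0.2236 of the mass, i.e. 22.36%.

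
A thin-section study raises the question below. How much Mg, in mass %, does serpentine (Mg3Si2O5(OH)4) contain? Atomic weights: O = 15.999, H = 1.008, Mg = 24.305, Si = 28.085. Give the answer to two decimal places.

26.31 mass %

Molar mass of Mg3Si2O5(OH)4: 3×24.305 + 2×28.085 + 9×15.999 + 4×1.008 = 277.108 g/mol.
Mass of Mg per formula unit: 3 × 24.305 = 72.915 g.
Weight fraction Mg = 72.915 / 277.108 = 0.2631.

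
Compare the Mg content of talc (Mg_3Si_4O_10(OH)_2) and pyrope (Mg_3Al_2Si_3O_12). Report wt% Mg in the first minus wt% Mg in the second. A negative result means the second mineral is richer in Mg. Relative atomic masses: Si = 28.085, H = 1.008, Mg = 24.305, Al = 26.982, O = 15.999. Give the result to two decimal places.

M(Mg_3Si_4O_10(OH)_2) = 379.259 g/mol, so wt% Mg = 72.915/379.259 × 100 = 19.23%.
M(Mg_3Al_2Si_3O_12) = 403.122 g/mol, so wt% Mg = 72.915/403.122 × 100 = 18.09%.
19.23 − 18.09 = 1.14 pp.

1.14 percentage points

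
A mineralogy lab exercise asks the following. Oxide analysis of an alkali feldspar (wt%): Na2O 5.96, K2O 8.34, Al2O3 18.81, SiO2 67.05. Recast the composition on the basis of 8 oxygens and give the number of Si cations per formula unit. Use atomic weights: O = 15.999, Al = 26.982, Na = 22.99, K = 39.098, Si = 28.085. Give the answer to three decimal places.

3.006 Si apfu

Na2O: 5.96/61.979 = 0.09616 mol → 0.19232 mol Na, 0.09616 mol O.
K2O: 8.34/94.195 = 0.08854 mol → 0.17708 mol K, 0.08854 mol O.
Al2O3: 18.81/101.961 = 0.18448 mol → 0.36896 mol Al, 0.55344 mol O.
SiO2: 67.05/60.083 = 1.11596 mol → 1.11596 mol Si, 2.23192 mol O.
Total oxygen = 2.97006 mol. Normalization factor = 8/2.97006 = 2.69355.
Si per 8 O = 1.11596 × 2.69355 = 3.006.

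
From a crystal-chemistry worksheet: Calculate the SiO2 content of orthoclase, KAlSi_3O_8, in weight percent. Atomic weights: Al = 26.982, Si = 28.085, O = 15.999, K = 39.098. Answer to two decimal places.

Molar mass of KAlSi_3O_8 = 1*39.098 + 1*26.982 + 3*28.085 + 8*15.999 = 278.327 g/mol.
Each formula unit contains 3 Si, equivalent to 3/1 = 3.0000 mol SiO2.
M(SiO2) = 1×28.085 + 2×15.999 = 60.083 g/mol.
Mass of SiO2 per formula unit = 3.0000 × 60.083 = 180.249 g.
SiO2 wt% = 180.249 / 278.327 × 100 = 64.76%.

64.76 wt%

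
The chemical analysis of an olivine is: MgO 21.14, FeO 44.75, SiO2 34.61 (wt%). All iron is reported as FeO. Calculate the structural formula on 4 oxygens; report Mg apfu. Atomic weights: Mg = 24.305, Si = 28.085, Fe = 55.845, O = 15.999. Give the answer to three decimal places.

0.912 Mg apfu

21.14 wt% MgO ÷ 40.304 g/mol = 0.52451 mol, giving 0.52451 Mg and 0.52451 O.
44.75 wt% FeO ÷ 71.844 g/mol = 0.62288 mol, giving 0.62288 Fe and 0.62288 O.
34.61 wt% SiO2 ÷ 60.083 g/mol = 0.57604 mol, giving 0.57604 Si and 1.15208 O.
Oxygen sums to 2.29947; scaling by 4/2.29947 = 1.73953 puts the formula on 4 O.
Mg: 0.52451 × 1.73953 = 0.912 atoms per formula unit.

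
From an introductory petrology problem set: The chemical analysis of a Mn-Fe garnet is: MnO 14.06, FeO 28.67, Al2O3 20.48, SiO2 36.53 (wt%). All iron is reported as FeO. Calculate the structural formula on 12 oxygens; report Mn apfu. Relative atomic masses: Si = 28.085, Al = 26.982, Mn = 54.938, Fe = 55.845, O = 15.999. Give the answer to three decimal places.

MnO (M=70.937): mol = 0.19820; Mn = 0.19820, O = 0.19820.
FeO (M=71.844): mol = 0.39906; Fe = 0.39906, O = 0.39906.
Al2O3 (M=101.961): mol = 0.20086; Al = 0.40172, O = 0.60258.
SiO2 (M=60.083): mol = 0.60799; Si = 0.60799, O = 1.21598.
ΣO = 2.41582; factor = 12/ΣO = 4.96726.
Mn apfu = 0.19820 × 4.96726 = 0.985.

0.985 Mn apfu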